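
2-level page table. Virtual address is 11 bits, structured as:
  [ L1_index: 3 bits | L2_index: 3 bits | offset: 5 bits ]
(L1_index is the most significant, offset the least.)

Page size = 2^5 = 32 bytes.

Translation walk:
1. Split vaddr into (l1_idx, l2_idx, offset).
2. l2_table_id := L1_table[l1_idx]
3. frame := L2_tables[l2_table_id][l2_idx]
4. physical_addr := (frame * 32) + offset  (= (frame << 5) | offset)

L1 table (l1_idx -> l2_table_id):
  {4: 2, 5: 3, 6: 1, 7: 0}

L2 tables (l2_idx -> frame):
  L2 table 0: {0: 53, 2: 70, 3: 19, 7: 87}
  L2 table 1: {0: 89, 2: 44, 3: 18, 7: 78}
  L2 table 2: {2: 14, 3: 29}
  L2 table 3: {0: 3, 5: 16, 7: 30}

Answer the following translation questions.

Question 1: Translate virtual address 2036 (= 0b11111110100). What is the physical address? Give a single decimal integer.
Answer: 2804

Derivation:
vaddr = 2036 = 0b11111110100
Split: l1_idx=7, l2_idx=7, offset=20
L1[7] = 0
L2[0][7] = 87
paddr = 87 * 32 + 20 = 2804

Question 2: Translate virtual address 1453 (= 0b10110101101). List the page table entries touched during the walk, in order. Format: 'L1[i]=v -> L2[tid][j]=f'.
Answer: L1[5]=3 -> L2[3][5]=16

Derivation:
vaddr = 1453 = 0b10110101101
Split: l1_idx=5, l2_idx=5, offset=13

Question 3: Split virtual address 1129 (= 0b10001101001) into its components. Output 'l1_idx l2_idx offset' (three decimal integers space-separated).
vaddr = 1129 = 0b10001101001
  top 3 bits -> l1_idx = 4
  next 3 bits -> l2_idx = 3
  bottom 5 bits -> offset = 9

Answer: 4 3 9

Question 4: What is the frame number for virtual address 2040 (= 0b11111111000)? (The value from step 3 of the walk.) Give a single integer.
Answer: 87

Derivation:
vaddr = 2040: l1_idx=7, l2_idx=7
L1[7] = 0; L2[0][7] = 87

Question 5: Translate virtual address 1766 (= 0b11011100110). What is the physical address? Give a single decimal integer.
Answer: 2502

Derivation:
vaddr = 1766 = 0b11011100110
Split: l1_idx=6, l2_idx=7, offset=6
L1[6] = 1
L2[1][7] = 78
paddr = 78 * 32 + 6 = 2502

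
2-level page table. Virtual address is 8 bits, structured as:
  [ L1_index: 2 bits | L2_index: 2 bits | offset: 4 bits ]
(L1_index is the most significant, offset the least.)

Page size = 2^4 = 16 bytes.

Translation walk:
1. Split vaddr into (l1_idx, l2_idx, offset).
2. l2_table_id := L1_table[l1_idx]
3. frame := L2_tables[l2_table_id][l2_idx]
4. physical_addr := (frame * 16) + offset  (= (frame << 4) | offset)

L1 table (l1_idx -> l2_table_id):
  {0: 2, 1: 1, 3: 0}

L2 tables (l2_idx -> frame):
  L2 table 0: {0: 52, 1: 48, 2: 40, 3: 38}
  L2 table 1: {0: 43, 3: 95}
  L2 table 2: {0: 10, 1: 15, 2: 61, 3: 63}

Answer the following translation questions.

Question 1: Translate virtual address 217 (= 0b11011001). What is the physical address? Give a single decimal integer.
Answer: 777

Derivation:
vaddr = 217 = 0b11011001
Split: l1_idx=3, l2_idx=1, offset=9
L1[3] = 0
L2[0][1] = 48
paddr = 48 * 16 + 9 = 777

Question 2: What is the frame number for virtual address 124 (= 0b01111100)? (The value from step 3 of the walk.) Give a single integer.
Answer: 95

Derivation:
vaddr = 124: l1_idx=1, l2_idx=3
L1[1] = 1; L2[1][3] = 95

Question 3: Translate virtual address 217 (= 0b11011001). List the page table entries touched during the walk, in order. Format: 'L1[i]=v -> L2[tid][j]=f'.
Answer: L1[3]=0 -> L2[0][1]=48

Derivation:
vaddr = 217 = 0b11011001
Split: l1_idx=3, l2_idx=1, offset=9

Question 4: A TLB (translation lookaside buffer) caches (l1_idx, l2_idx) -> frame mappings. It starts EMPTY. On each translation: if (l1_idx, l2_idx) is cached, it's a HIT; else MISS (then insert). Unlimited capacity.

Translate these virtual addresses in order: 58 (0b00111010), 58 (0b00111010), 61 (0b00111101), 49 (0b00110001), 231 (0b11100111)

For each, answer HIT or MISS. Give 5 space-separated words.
vaddr=58: (0,3) not in TLB -> MISS, insert
vaddr=58: (0,3) in TLB -> HIT
vaddr=61: (0,3) in TLB -> HIT
vaddr=49: (0,3) in TLB -> HIT
vaddr=231: (3,2) not in TLB -> MISS, insert

Answer: MISS HIT HIT HIT MISS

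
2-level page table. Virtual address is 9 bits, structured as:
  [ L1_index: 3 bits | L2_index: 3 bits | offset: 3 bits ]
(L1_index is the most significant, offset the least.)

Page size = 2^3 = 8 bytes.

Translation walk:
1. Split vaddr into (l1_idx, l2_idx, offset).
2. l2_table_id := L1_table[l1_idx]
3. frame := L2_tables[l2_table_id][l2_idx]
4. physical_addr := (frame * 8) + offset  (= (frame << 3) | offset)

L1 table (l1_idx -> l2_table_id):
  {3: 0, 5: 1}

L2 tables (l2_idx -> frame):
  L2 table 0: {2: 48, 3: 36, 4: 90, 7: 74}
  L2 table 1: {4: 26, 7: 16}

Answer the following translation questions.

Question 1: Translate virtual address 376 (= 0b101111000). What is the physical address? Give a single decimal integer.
Answer: 128

Derivation:
vaddr = 376 = 0b101111000
Split: l1_idx=5, l2_idx=7, offset=0
L1[5] = 1
L2[1][7] = 16
paddr = 16 * 8 + 0 = 128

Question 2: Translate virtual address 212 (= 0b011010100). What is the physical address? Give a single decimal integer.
vaddr = 212 = 0b011010100
Split: l1_idx=3, l2_idx=2, offset=4
L1[3] = 0
L2[0][2] = 48
paddr = 48 * 8 + 4 = 388

Answer: 388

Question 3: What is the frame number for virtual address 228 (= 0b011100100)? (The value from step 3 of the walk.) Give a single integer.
Answer: 90

Derivation:
vaddr = 228: l1_idx=3, l2_idx=4
L1[3] = 0; L2[0][4] = 90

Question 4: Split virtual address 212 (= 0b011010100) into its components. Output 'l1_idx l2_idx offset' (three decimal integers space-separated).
Answer: 3 2 4

Derivation:
vaddr = 212 = 0b011010100
  top 3 bits -> l1_idx = 3
  next 3 bits -> l2_idx = 2
  bottom 3 bits -> offset = 4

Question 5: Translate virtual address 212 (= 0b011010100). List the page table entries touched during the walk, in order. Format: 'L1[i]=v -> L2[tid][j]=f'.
vaddr = 212 = 0b011010100
Split: l1_idx=3, l2_idx=2, offset=4

Answer: L1[3]=0 -> L2[0][2]=48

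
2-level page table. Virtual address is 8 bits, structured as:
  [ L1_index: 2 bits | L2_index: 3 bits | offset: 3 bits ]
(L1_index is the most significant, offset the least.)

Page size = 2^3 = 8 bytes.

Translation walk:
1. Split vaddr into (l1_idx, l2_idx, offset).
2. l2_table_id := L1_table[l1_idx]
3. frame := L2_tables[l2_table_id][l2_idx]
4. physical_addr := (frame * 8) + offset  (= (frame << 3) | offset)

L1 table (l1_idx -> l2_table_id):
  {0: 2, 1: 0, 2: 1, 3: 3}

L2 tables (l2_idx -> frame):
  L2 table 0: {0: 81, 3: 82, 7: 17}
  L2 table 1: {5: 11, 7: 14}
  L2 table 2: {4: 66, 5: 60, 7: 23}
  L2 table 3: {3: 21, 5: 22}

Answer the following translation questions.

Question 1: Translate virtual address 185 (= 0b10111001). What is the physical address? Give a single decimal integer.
vaddr = 185 = 0b10111001
Split: l1_idx=2, l2_idx=7, offset=1
L1[2] = 1
L2[1][7] = 14
paddr = 14 * 8 + 1 = 113

Answer: 113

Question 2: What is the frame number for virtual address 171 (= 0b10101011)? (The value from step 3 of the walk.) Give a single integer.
Answer: 11

Derivation:
vaddr = 171: l1_idx=2, l2_idx=5
L1[2] = 1; L2[1][5] = 11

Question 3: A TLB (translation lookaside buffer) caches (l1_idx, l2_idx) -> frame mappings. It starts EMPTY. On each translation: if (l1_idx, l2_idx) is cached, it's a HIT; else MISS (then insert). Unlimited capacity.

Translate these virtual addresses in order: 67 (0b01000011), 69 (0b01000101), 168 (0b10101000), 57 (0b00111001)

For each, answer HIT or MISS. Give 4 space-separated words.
Answer: MISS HIT MISS MISS

Derivation:
vaddr=67: (1,0) not in TLB -> MISS, insert
vaddr=69: (1,0) in TLB -> HIT
vaddr=168: (2,5) not in TLB -> MISS, insert
vaddr=57: (0,7) not in TLB -> MISS, insert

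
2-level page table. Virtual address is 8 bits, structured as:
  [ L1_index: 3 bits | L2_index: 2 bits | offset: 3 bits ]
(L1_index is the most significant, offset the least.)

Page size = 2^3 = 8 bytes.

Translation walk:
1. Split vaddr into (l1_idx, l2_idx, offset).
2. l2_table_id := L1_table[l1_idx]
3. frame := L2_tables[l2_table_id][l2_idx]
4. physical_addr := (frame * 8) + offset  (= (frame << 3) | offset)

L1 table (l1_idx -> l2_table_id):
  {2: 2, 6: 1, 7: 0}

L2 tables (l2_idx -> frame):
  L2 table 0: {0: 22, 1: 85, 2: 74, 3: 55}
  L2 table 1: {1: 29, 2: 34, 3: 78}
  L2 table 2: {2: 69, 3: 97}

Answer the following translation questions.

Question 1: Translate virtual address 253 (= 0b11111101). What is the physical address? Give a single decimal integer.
vaddr = 253 = 0b11111101
Split: l1_idx=7, l2_idx=3, offset=5
L1[7] = 0
L2[0][3] = 55
paddr = 55 * 8 + 5 = 445

Answer: 445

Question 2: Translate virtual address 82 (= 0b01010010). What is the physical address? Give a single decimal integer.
Answer: 554

Derivation:
vaddr = 82 = 0b01010010
Split: l1_idx=2, l2_idx=2, offset=2
L1[2] = 2
L2[2][2] = 69
paddr = 69 * 8 + 2 = 554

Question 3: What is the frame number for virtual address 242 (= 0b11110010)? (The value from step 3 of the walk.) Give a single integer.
vaddr = 242: l1_idx=7, l2_idx=2
L1[7] = 0; L2[0][2] = 74

Answer: 74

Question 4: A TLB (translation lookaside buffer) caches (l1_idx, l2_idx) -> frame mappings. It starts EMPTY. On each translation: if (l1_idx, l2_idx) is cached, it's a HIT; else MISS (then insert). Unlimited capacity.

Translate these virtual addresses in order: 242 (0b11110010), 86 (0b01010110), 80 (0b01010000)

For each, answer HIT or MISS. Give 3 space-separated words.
vaddr=242: (7,2) not in TLB -> MISS, insert
vaddr=86: (2,2) not in TLB -> MISS, insert
vaddr=80: (2,2) in TLB -> HIT

Answer: MISS MISS HIT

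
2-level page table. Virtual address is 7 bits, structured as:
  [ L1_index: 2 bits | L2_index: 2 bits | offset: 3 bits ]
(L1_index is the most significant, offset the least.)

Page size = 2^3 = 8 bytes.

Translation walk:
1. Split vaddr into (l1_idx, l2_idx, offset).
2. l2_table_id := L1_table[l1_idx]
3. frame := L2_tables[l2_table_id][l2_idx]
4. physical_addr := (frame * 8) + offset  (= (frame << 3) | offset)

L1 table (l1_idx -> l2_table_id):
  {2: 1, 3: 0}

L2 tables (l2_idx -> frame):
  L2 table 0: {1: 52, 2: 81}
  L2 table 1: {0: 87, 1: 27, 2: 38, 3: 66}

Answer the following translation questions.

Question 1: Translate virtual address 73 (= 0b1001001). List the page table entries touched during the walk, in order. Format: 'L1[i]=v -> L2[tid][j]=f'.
vaddr = 73 = 0b1001001
Split: l1_idx=2, l2_idx=1, offset=1

Answer: L1[2]=1 -> L2[1][1]=27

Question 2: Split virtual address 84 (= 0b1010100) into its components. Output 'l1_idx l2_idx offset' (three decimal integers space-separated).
Answer: 2 2 4

Derivation:
vaddr = 84 = 0b1010100
  top 2 bits -> l1_idx = 2
  next 2 bits -> l2_idx = 2
  bottom 3 bits -> offset = 4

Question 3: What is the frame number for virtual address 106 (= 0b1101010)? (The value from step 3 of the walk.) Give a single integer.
vaddr = 106: l1_idx=3, l2_idx=1
L1[3] = 0; L2[0][1] = 52

Answer: 52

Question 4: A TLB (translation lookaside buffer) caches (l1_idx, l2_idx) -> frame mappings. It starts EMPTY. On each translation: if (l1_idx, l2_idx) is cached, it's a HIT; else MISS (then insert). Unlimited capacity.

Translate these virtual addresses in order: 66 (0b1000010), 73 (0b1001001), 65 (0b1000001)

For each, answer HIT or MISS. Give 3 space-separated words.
vaddr=66: (2,0) not in TLB -> MISS, insert
vaddr=73: (2,1) not in TLB -> MISS, insert
vaddr=65: (2,0) in TLB -> HIT

Answer: MISS MISS HIT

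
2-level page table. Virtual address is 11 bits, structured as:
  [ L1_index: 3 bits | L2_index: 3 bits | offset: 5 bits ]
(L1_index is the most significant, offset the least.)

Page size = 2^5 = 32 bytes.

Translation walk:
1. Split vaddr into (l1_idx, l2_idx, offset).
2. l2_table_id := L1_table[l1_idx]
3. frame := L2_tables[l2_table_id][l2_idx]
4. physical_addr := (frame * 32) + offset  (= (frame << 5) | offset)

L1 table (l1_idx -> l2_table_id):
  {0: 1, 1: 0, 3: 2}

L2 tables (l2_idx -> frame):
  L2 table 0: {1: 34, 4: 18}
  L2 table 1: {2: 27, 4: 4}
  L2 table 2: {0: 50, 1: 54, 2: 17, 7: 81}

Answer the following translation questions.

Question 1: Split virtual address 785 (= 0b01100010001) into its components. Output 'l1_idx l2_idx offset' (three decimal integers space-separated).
vaddr = 785 = 0b01100010001
  top 3 bits -> l1_idx = 3
  next 3 bits -> l2_idx = 0
  bottom 5 bits -> offset = 17

Answer: 3 0 17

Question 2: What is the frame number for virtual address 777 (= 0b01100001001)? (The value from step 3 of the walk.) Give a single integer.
vaddr = 777: l1_idx=3, l2_idx=0
L1[3] = 2; L2[2][0] = 50

Answer: 50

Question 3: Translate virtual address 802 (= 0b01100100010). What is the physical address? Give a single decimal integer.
vaddr = 802 = 0b01100100010
Split: l1_idx=3, l2_idx=1, offset=2
L1[3] = 2
L2[2][1] = 54
paddr = 54 * 32 + 2 = 1730

Answer: 1730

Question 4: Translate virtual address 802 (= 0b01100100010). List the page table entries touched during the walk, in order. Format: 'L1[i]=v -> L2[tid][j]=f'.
Answer: L1[3]=2 -> L2[2][1]=54

Derivation:
vaddr = 802 = 0b01100100010
Split: l1_idx=3, l2_idx=1, offset=2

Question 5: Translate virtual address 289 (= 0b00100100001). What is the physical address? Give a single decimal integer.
Answer: 1089

Derivation:
vaddr = 289 = 0b00100100001
Split: l1_idx=1, l2_idx=1, offset=1
L1[1] = 0
L2[0][1] = 34
paddr = 34 * 32 + 1 = 1089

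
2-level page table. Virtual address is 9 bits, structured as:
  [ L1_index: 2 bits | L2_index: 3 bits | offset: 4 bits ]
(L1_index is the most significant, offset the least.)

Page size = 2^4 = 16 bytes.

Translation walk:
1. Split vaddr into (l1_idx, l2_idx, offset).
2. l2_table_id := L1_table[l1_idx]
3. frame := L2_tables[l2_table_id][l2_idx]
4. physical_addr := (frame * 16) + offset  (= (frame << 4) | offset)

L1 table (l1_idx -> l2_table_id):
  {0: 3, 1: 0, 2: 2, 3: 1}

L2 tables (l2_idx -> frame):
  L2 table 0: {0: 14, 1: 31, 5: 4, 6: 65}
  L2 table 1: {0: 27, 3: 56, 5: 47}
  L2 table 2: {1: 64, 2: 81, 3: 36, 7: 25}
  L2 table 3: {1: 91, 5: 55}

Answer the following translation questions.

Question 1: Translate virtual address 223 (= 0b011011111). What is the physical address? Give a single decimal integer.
vaddr = 223 = 0b011011111
Split: l1_idx=1, l2_idx=5, offset=15
L1[1] = 0
L2[0][5] = 4
paddr = 4 * 16 + 15 = 79

Answer: 79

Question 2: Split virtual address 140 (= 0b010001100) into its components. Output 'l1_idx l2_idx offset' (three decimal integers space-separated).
Answer: 1 0 12

Derivation:
vaddr = 140 = 0b010001100
  top 2 bits -> l1_idx = 1
  next 3 bits -> l2_idx = 0
  bottom 4 bits -> offset = 12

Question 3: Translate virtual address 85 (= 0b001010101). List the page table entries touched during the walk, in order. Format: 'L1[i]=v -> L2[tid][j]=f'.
vaddr = 85 = 0b001010101
Split: l1_idx=0, l2_idx=5, offset=5

Answer: L1[0]=3 -> L2[3][5]=55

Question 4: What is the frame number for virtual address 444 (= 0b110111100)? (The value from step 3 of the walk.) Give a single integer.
vaddr = 444: l1_idx=3, l2_idx=3
L1[3] = 1; L2[1][3] = 56

Answer: 56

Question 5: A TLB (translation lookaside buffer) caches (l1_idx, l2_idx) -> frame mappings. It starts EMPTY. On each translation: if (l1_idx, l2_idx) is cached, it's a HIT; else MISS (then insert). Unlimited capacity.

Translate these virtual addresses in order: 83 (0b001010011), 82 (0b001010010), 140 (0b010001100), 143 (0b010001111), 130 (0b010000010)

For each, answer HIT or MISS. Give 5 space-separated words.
vaddr=83: (0,5) not in TLB -> MISS, insert
vaddr=82: (0,5) in TLB -> HIT
vaddr=140: (1,0) not in TLB -> MISS, insert
vaddr=143: (1,0) in TLB -> HIT
vaddr=130: (1,0) in TLB -> HIT

Answer: MISS HIT MISS HIT HIT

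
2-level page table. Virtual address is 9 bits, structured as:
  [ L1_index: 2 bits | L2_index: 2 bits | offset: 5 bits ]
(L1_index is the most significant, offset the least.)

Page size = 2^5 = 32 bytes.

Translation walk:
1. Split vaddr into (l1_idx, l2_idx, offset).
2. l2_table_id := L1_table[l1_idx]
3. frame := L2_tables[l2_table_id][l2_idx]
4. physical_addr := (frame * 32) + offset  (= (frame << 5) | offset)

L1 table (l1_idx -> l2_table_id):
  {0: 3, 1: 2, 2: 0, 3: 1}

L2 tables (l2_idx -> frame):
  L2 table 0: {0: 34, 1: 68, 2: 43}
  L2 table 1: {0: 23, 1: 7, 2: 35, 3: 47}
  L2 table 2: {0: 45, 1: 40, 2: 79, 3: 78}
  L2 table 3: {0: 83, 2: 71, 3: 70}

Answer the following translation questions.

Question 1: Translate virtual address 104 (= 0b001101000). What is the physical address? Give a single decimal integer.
Answer: 2248

Derivation:
vaddr = 104 = 0b001101000
Split: l1_idx=0, l2_idx=3, offset=8
L1[0] = 3
L2[3][3] = 70
paddr = 70 * 32 + 8 = 2248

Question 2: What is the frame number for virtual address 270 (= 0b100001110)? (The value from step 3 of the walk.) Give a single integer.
vaddr = 270: l1_idx=2, l2_idx=0
L1[2] = 0; L2[0][0] = 34

Answer: 34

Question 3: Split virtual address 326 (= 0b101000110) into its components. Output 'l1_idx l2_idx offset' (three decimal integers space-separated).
Answer: 2 2 6

Derivation:
vaddr = 326 = 0b101000110
  top 2 bits -> l1_idx = 2
  next 2 bits -> l2_idx = 2
  bottom 5 bits -> offset = 6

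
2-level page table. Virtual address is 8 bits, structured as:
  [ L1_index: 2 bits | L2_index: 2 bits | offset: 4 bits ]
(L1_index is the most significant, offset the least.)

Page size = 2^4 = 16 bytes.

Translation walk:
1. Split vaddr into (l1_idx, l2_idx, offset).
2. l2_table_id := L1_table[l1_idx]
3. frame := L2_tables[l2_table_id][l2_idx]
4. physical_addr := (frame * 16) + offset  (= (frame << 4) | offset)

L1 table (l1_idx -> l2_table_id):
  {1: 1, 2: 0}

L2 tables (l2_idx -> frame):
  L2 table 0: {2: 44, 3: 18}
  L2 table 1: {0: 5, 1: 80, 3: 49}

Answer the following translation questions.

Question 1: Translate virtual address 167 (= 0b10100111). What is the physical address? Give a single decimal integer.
Answer: 711

Derivation:
vaddr = 167 = 0b10100111
Split: l1_idx=2, l2_idx=2, offset=7
L1[2] = 0
L2[0][2] = 44
paddr = 44 * 16 + 7 = 711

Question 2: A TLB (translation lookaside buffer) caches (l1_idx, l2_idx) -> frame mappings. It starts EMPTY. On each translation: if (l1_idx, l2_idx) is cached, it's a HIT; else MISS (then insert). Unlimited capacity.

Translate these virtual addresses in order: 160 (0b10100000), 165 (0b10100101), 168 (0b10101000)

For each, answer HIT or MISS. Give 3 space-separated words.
Answer: MISS HIT HIT

Derivation:
vaddr=160: (2,2) not in TLB -> MISS, insert
vaddr=165: (2,2) in TLB -> HIT
vaddr=168: (2,2) in TLB -> HIT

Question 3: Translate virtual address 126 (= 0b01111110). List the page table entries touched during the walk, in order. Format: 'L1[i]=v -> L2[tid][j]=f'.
Answer: L1[1]=1 -> L2[1][3]=49

Derivation:
vaddr = 126 = 0b01111110
Split: l1_idx=1, l2_idx=3, offset=14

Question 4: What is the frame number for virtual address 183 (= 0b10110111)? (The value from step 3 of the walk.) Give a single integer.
vaddr = 183: l1_idx=2, l2_idx=3
L1[2] = 0; L2[0][3] = 18

Answer: 18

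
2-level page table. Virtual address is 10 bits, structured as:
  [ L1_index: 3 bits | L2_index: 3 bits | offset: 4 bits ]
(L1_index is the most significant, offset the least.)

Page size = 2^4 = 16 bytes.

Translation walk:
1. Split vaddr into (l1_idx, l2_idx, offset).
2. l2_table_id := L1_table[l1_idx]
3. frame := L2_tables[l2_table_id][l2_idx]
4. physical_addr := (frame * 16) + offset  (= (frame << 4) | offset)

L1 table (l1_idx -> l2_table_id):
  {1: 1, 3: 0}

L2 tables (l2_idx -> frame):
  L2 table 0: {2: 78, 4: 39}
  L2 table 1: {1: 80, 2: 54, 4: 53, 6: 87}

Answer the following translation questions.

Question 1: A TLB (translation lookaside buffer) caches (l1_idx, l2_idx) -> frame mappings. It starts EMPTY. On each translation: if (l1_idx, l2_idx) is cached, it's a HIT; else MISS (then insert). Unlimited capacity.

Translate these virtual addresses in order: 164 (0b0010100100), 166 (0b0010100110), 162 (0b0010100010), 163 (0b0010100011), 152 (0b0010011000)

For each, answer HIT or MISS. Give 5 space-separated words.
vaddr=164: (1,2) not in TLB -> MISS, insert
vaddr=166: (1,2) in TLB -> HIT
vaddr=162: (1,2) in TLB -> HIT
vaddr=163: (1,2) in TLB -> HIT
vaddr=152: (1,1) not in TLB -> MISS, insert

Answer: MISS HIT HIT HIT MISS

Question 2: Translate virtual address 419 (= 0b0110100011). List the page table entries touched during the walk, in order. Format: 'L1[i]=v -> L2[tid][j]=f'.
Answer: L1[3]=0 -> L2[0][2]=78

Derivation:
vaddr = 419 = 0b0110100011
Split: l1_idx=3, l2_idx=2, offset=3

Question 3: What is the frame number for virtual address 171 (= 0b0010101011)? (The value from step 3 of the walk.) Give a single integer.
vaddr = 171: l1_idx=1, l2_idx=2
L1[1] = 1; L2[1][2] = 54

Answer: 54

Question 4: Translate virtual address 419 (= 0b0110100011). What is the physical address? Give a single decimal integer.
Answer: 1251

Derivation:
vaddr = 419 = 0b0110100011
Split: l1_idx=3, l2_idx=2, offset=3
L1[3] = 0
L2[0][2] = 78
paddr = 78 * 16 + 3 = 1251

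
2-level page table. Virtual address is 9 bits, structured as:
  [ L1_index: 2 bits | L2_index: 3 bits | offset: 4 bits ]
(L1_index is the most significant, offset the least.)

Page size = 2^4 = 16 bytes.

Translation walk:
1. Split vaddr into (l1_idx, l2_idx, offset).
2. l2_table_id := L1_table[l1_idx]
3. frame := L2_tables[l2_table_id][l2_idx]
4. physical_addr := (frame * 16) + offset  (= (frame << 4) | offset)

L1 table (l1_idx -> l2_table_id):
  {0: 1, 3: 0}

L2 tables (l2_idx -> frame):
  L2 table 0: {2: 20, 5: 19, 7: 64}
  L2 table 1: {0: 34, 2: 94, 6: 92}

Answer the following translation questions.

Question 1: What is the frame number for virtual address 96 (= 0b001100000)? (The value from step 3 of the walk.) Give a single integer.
Answer: 92

Derivation:
vaddr = 96: l1_idx=0, l2_idx=6
L1[0] = 1; L2[1][6] = 92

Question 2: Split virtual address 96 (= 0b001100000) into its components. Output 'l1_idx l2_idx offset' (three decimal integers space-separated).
Answer: 0 6 0

Derivation:
vaddr = 96 = 0b001100000
  top 2 bits -> l1_idx = 0
  next 3 bits -> l2_idx = 6
  bottom 4 bits -> offset = 0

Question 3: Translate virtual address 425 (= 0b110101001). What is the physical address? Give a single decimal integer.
vaddr = 425 = 0b110101001
Split: l1_idx=3, l2_idx=2, offset=9
L1[3] = 0
L2[0][2] = 20
paddr = 20 * 16 + 9 = 329

Answer: 329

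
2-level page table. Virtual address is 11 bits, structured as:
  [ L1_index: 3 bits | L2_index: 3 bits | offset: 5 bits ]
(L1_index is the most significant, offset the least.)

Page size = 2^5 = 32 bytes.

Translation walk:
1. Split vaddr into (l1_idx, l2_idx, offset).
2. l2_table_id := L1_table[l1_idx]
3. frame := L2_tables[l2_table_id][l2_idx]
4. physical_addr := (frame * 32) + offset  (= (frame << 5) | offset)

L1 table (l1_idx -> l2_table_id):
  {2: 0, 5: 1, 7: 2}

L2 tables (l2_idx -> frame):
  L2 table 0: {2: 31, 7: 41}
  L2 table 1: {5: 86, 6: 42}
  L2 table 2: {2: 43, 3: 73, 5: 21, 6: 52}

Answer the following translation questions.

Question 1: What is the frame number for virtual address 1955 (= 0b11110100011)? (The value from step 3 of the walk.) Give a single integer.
Answer: 21

Derivation:
vaddr = 1955: l1_idx=7, l2_idx=5
L1[7] = 2; L2[2][5] = 21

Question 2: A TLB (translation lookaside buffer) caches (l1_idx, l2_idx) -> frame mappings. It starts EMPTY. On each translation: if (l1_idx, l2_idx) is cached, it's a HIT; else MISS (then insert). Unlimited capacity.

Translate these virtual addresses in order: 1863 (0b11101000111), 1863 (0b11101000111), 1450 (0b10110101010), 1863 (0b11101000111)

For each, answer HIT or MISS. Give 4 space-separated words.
vaddr=1863: (7,2) not in TLB -> MISS, insert
vaddr=1863: (7,2) in TLB -> HIT
vaddr=1450: (5,5) not in TLB -> MISS, insert
vaddr=1863: (7,2) in TLB -> HIT

Answer: MISS HIT MISS HIT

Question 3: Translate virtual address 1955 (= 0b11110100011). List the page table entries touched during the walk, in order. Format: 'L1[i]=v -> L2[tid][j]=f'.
Answer: L1[7]=2 -> L2[2][5]=21

Derivation:
vaddr = 1955 = 0b11110100011
Split: l1_idx=7, l2_idx=5, offset=3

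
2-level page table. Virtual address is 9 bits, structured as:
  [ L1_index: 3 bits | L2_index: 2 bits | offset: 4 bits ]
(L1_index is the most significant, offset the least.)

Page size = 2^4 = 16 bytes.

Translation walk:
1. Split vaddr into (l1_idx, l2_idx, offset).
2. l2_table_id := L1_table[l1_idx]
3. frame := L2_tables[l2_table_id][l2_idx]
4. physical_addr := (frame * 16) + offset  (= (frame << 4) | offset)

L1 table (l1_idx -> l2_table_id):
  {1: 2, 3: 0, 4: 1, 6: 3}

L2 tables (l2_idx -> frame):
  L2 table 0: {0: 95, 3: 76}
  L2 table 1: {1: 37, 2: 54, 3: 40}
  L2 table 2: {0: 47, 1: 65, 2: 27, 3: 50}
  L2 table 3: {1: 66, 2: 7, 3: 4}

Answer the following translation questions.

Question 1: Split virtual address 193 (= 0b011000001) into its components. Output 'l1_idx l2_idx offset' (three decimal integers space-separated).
Answer: 3 0 1

Derivation:
vaddr = 193 = 0b011000001
  top 3 bits -> l1_idx = 3
  next 2 bits -> l2_idx = 0
  bottom 4 bits -> offset = 1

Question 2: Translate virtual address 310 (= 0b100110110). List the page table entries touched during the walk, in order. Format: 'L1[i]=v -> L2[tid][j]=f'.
Answer: L1[4]=1 -> L2[1][3]=40

Derivation:
vaddr = 310 = 0b100110110
Split: l1_idx=4, l2_idx=3, offset=6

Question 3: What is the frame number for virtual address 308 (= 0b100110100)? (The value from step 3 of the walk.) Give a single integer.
Answer: 40

Derivation:
vaddr = 308: l1_idx=4, l2_idx=3
L1[4] = 1; L2[1][3] = 40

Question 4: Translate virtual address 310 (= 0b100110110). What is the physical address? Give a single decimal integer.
Answer: 646

Derivation:
vaddr = 310 = 0b100110110
Split: l1_idx=4, l2_idx=3, offset=6
L1[4] = 1
L2[1][3] = 40
paddr = 40 * 16 + 6 = 646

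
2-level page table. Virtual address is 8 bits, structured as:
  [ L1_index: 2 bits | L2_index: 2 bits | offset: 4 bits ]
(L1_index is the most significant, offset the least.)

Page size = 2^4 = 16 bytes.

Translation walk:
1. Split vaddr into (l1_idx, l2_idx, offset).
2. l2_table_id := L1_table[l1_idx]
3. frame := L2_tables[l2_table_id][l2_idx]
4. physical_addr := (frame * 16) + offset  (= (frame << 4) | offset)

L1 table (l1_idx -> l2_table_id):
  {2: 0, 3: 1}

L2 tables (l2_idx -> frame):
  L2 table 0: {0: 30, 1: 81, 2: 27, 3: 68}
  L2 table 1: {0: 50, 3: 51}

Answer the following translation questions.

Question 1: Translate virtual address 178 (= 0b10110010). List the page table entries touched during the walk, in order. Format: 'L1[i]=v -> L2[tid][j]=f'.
vaddr = 178 = 0b10110010
Split: l1_idx=2, l2_idx=3, offset=2

Answer: L1[2]=0 -> L2[0][3]=68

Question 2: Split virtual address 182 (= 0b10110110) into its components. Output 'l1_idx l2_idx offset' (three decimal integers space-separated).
Answer: 2 3 6

Derivation:
vaddr = 182 = 0b10110110
  top 2 bits -> l1_idx = 2
  next 2 bits -> l2_idx = 3
  bottom 4 bits -> offset = 6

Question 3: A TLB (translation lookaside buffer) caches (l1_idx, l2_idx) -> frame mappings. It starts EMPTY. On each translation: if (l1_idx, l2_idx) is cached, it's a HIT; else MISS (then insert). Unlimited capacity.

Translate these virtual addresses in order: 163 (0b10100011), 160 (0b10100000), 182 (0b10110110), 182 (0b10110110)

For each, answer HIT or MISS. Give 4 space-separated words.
Answer: MISS HIT MISS HIT

Derivation:
vaddr=163: (2,2) not in TLB -> MISS, insert
vaddr=160: (2,2) in TLB -> HIT
vaddr=182: (2,3) not in TLB -> MISS, insert
vaddr=182: (2,3) in TLB -> HIT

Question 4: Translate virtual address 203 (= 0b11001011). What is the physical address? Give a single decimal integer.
Answer: 811

Derivation:
vaddr = 203 = 0b11001011
Split: l1_idx=3, l2_idx=0, offset=11
L1[3] = 1
L2[1][0] = 50
paddr = 50 * 16 + 11 = 811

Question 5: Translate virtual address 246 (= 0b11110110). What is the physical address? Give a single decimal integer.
Answer: 822

Derivation:
vaddr = 246 = 0b11110110
Split: l1_idx=3, l2_idx=3, offset=6
L1[3] = 1
L2[1][3] = 51
paddr = 51 * 16 + 6 = 822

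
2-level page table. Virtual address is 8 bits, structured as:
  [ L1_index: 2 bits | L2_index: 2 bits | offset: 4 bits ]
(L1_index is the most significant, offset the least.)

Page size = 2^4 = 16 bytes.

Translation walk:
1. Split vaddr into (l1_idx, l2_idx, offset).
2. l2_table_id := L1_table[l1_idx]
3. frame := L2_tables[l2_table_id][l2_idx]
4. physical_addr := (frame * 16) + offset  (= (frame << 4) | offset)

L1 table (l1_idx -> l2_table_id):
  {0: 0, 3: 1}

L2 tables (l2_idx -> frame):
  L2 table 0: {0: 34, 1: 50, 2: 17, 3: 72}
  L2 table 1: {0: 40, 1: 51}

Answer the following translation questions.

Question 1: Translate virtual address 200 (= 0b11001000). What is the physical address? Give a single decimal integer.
vaddr = 200 = 0b11001000
Split: l1_idx=3, l2_idx=0, offset=8
L1[3] = 1
L2[1][0] = 40
paddr = 40 * 16 + 8 = 648

Answer: 648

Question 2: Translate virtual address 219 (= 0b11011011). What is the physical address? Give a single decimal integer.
vaddr = 219 = 0b11011011
Split: l1_idx=3, l2_idx=1, offset=11
L1[3] = 1
L2[1][1] = 51
paddr = 51 * 16 + 11 = 827

Answer: 827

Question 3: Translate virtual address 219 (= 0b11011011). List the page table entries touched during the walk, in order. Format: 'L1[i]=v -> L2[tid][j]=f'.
Answer: L1[3]=1 -> L2[1][1]=51

Derivation:
vaddr = 219 = 0b11011011
Split: l1_idx=3, l2_idx=1, offset=11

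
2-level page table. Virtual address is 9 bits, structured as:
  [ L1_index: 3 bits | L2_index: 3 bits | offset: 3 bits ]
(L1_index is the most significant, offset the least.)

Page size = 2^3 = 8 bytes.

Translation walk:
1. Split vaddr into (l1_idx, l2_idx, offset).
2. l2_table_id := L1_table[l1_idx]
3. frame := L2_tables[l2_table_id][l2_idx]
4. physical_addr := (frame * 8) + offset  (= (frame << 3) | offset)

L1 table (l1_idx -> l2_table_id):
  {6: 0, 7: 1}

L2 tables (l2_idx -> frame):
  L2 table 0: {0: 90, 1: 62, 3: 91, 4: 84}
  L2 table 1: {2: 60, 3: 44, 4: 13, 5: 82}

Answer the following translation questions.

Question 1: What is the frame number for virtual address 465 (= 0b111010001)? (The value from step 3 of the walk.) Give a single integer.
vaddr = 465: l1_idx=7, l2_idx=2
L1[7] = 1; L2[1][2] = 60

Answer: 60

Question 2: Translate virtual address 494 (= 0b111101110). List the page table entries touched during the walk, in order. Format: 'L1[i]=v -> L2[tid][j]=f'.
vaddr = 494 = 0b111101110
Split: l1_idx=7, l2_idx=5, offset=6

Answer: L1[7]=1 -> L2[1][5]=82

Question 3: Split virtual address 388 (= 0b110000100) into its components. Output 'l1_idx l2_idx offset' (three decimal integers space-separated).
vaddr = 388 = 0b110000100
  top 3 bits -> l1_idx = 6
  next 3 bits -> l2_idx = 0
  bottom 3 bits -> offset = 4

Answer: 6 0 4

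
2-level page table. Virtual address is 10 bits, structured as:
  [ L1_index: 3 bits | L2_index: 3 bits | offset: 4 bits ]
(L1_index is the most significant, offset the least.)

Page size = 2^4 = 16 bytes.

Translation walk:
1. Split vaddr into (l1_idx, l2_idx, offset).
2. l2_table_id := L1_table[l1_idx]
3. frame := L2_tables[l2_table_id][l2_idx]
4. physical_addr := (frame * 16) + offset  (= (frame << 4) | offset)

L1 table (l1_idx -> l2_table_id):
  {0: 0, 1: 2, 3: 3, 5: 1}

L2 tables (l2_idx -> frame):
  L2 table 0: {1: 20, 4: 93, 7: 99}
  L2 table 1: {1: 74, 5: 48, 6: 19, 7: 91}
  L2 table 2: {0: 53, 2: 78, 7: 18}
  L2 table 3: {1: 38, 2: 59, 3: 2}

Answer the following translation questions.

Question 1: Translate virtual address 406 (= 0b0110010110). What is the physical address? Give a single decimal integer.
Answer: 614

Derivation:
vaddr = 406 = 0b0110010110
Split: l1_idx=3, l2_idx=1, offset=6
L1[3] = 3
L2[3][1] = 38
paddr = 38 * 16 + 6 = 614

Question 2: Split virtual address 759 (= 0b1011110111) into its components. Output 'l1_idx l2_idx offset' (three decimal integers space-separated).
Answer: 5 7 7

Derivation:
vaddr = 759 = 0b1011110111
  top 3 bits -> l1_idx = 5
  next 3 bits -> l2_idx = 7
  bottom 4 bits -> offset = 7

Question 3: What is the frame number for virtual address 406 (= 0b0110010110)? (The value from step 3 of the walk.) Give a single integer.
Answer: 38

Derivation:
vaddr = 406: l1_idx=3, l2_idx=1
L1[3] = 3; L2[3][1] = 38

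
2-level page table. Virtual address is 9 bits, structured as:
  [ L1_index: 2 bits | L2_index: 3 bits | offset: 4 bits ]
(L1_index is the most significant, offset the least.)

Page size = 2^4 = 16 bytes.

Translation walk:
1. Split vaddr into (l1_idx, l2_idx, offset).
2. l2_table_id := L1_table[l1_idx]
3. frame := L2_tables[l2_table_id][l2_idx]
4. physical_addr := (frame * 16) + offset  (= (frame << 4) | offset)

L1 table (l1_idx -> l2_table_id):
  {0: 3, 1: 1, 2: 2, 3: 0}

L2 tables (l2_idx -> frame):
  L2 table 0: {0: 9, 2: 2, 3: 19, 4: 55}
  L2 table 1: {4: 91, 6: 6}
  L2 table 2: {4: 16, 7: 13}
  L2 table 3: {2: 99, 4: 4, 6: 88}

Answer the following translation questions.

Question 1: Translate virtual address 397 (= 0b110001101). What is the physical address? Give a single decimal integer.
vaddr = 397 = 0b110001101
Split: l1_idx=3, l2_idx=0, offset=13
L1[3] = 0
L2[0][0] = 9
paddr = 9 * 16 + 13 = 157

Answer: 157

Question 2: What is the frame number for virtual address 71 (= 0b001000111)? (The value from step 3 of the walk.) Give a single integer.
vaddr = 71: l1_idx=0, l2_idx=4
L1[0] = 3; L2[3][4] = 4

Answer: 4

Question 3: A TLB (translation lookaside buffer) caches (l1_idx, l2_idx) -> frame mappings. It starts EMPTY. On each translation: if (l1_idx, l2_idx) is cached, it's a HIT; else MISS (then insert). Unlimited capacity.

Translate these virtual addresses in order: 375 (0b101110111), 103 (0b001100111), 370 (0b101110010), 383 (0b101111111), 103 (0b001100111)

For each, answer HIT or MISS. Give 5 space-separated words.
Answer: MISS MISS HIT HIT HIT

Derivation:
vaddr=375: (2,7) not in TLB -> MISS, insert
vaddr=103: (0,6) not in TLB -> MISS, insert
vaddr=370: (2,7) in TLB -> HIT
vaddr=383: (2,7) in TLB -> HIT
vaddr=103: (0,6) in TLB -> HIT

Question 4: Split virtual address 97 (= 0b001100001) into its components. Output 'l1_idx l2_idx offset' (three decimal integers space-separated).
Answer: 0 6 1

Derivation:
vaddr = 97 = 0b001100001
  top 2 bits -> l1_idx = 0
  next 3 bits -> l2_idx = 6
  bottom 4 bits -> offset = 1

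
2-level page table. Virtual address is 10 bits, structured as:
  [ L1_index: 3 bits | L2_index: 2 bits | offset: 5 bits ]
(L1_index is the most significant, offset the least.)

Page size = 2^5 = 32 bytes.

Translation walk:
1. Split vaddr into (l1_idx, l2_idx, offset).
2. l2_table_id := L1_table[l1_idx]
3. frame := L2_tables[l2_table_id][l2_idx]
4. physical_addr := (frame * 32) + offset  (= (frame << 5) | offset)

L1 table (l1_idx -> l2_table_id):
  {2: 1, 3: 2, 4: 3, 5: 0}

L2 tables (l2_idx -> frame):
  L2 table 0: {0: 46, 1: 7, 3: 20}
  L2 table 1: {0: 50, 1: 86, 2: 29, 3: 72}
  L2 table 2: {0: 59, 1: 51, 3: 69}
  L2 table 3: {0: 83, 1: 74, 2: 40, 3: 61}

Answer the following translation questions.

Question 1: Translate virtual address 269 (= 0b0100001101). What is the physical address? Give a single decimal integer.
vaddr = 269 = 0b0100001101
Split: l1_idx=2, l2_idx=0, offset=13
L1[2] = 1
L2[1][0] = 50
paddr = 50 * 32 + 13 = 1613

Answer: 1613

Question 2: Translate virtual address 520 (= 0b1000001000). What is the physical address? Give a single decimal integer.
Answer: 2664

Derivation:
vaddr = 520 = 0b1000001000
Split: l1_idx=4, l2_idx=0, offset=8
L1[4] = 3
L2[3][0] = 83
paddr = 83 * 32 + 8 = 2664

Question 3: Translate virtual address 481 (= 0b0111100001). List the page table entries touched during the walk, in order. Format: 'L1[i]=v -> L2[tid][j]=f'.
Answer: L1[3]=2 -> L2[2][3]=69

Derivation:
vaddr = 481 = 0b0111100001
Split: l1_idx=3, l2_idx=3, offset=1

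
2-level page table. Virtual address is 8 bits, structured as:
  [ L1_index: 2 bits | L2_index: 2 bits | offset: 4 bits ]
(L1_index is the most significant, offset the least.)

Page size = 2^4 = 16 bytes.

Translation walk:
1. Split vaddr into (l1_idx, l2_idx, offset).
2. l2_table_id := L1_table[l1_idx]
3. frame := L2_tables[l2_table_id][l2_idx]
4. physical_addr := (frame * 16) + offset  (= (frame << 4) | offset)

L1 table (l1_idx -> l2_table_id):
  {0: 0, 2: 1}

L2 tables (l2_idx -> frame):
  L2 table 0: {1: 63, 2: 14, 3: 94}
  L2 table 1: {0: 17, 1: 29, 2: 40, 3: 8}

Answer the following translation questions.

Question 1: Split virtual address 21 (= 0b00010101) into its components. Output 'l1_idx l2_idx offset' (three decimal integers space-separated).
vaddr = 21 = 0b00010101
  top 2 bits -> l1_idx = 0
  next 2 bits -> l2_idx = 1
  bottom 4 bits -> offset = 5

Answer: 0 1 5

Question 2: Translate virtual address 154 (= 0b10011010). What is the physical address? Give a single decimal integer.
vaddr = 154 = 0b10011010
Split: l1_idx=2, l2_idx=1, offset=10
L1[2] = 1
L2[1][1] = 29
paddr = 29 * 16 + 10 = 474

Answer: 474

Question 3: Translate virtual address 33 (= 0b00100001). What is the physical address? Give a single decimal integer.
vaddr = 33 = 0b00100001
Split: l1_idx=0, l2_idx=2, offset=1
L1[0] = 0
L2[0][2] = 14
paddr = 14 * 16 + 1 = 225

Answer: 225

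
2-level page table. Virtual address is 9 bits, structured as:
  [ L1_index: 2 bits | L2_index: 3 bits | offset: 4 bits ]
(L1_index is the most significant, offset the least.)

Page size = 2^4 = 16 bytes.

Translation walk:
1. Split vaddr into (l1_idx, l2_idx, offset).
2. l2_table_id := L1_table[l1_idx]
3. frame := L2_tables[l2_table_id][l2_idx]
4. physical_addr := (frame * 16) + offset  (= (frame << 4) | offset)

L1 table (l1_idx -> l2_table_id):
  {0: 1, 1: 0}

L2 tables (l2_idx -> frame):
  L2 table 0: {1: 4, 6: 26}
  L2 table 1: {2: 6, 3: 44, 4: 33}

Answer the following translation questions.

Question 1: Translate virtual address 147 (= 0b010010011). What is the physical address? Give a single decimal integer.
vaddr = 147 = 0b010010011
Split: l1_idx=1, l2_idx=1, offset=3
L1[1] = 0
L2[0][1] = 4
paddr = 4 * 16 + 3 = 67

Answer: 67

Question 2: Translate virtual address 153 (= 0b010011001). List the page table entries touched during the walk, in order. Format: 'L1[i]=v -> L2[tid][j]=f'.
vaddr = 153 = 0b010011001
Split: l1_idx=1, l2_idx=1, offset=9

Answer: L1[1]=0 -> L2[0][1]=4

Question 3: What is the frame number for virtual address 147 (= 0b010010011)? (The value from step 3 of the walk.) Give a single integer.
Answer: 4

Derivation:
vaddr = 147: l1_idx=1, l2_idx=1
L1[1] = 0; L2[0][1] = 4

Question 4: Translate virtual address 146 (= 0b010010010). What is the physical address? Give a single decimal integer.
Answer: 66

Derivation:
vaddr = 146 = 0b010010010
Split: l1_idx=1, l2_idx=1, offset=2
L1[1] = 0
L2[0][1] = 4
paddr = 4 * 16 + 2 = 66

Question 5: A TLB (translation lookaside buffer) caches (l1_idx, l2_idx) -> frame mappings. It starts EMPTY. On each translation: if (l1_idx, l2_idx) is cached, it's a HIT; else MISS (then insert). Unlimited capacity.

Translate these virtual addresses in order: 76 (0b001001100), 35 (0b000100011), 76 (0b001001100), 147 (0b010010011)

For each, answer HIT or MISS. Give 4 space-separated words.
vaddr=76: (0,4) not in TLB -> MISS, insert
vaddr=35: (0,2) not in TLB -> MISS, insert
vaddr=76: (0,4) in TLB -> HIT
vaddr=147: (1,1) not in TLB -> MISS, insert

Answer: MISS MISS HIT MISS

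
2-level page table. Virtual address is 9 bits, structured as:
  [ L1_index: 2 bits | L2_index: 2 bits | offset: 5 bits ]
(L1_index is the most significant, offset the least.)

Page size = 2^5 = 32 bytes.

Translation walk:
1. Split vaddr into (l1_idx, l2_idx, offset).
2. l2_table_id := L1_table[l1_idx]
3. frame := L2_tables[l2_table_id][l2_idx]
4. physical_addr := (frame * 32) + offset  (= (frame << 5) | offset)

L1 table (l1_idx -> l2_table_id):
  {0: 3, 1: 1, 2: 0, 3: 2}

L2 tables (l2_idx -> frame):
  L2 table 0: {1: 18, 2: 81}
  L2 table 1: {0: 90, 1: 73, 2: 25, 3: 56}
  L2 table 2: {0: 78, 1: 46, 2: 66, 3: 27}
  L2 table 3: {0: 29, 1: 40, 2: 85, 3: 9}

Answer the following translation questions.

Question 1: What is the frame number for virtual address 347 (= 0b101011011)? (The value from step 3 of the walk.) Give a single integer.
Answer: 81

Derivation:
vaddr = 347: l1_idx=2, l2_idx=2
L1[2] = 0; L2[0][2] = 81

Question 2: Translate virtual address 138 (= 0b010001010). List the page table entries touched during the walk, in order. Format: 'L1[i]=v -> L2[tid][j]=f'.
vaddr = 138 = 0b010001010
Split: l1_idx=1, l2_idx=0, offset=10

Answer: L1[1]=1 -> L2[1][0]=90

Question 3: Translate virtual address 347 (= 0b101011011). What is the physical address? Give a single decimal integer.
vaddr = 347 = 0b101011011
Split: l1_idx=2, l2_idx=2, offset=27
L1[2] = 0
L2[0][2] = 81
paddr = 81 * 32 + 27 = 2619

Answer: 2619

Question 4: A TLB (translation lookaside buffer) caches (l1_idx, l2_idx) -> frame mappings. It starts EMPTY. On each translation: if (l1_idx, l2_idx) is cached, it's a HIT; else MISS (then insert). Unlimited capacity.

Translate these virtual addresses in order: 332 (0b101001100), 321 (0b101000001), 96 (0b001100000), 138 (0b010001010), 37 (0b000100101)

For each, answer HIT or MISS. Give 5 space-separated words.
Answer: MISS HIT MISS MISS MISS

Derivation:
vaddr=332: (2,2) not in TLB -> MISS, insert
vaddr=321: (2,2) in TLB -> HIT
vaddr=96: (0,3) not in TLB -> MISS, insert
vaddr=138: (1,0) not in TLB -> MISS, insert
vaddr=37: (0,1) not in TLB -> MISS, insert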